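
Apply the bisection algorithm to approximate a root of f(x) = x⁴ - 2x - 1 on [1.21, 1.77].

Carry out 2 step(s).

f(x) = x⁴ - 2x - 1
Initial interval: [1.21, 1.77]

Iteration 1:
  c_1 = (1.210000 + 1.770000)/2 = 1.490000
  f(c_1) = f(1.490000) = 0.948844
  f(a) × f(c) < 0, new interval: [1.210000, 1.490000]
Iteration 2:
  c_2 = (1.210000 + 1.490000)/2 = 1.350000
  f(c_2) = f(1.350000) = -0.378494
  f(a) × f(c) ≥ 0, new interval: [1.350000, 1.490000]

After 2 iteration(s), the approximation is c_2 = 1.350000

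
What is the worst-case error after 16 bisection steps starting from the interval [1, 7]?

Bisection error bound: |error| ≤ (b-a)/2^n
|error| ≤ (7 - 1)/2^16 = 6/2^16
|error| ≤ 0.0000915527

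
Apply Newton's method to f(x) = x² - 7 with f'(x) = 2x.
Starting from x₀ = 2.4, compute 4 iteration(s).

f(x) = x² - 7
f'(x) = 2x
x₀ = 2.4

Newton-Raphson formula: x_{n+1} = x_n - f(x_n)/f'(x_n)

Iteration 1:
  f(2.400000) = -1.240000
  f'(2.400000) = 4.800000
  x_1 = 2.400000 - (-1.240000)/4.800000 = 2.658333
Iteration 2:
  f(2.658333) = 0.066736
  f'(2.658333) = 5.316667
  x_2 = 2.658333 - 0.066736/5.316667 = 2.645781
Iteration 3:
  f(2.645781) = 0.000158
  f'(2.645781) = 5.291562
  x_3 = 2.645781 - 0.000158/5.291562 = 2.645751
Iteration 4:
  f(2.645751) = 0.000000
  f'(2.645751) = 5.291503
  x_4 = 2.645751 - 0.000000/5.291503 = 2.645751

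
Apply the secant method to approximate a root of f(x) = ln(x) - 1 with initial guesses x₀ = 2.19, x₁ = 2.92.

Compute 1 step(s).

f(x) = ln(x) - 1
x₀ = 2.19, x₁ = 2.92

Secant formula: x_{n+1} = x_n - f(x_n)(x_n - x_{n-1})/(f(x_n) - f(x_{n-1}))

Iteration 1:
  f(2.190000) = -0.216098
  f(2.920000) = 0.071584
  x_2 = 2.920000 - 0.071584×(2.920000 - 2.190000)/(0.071584 - (-0.216098))
       = 2.738355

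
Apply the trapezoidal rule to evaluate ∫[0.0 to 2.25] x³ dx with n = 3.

f(x) = x³
a = 0.0, b = 2.25, n = 3
h = (b - a)/n = 0.750000

Trapezoidal rule: (h/2)[f(x₀) + 2f(x₁) + 2f(x₂) + ... + f(xₙ)]

x_0 = 0.0000, f(x_0) = 0.000000, coefficient = 1
x_1 = 0.7500, f(x_1) = 0.421875, coefficient = 2
x_2 = 1.5000, f(x_2) = 3.375000, coefficient = 2
x_3 = 2.2500, f(x_3) = 11.390625, coefficient = 1

I ≈ (0.750000/2) × 18.984375 = 7.119141
Exact value: 6.407227
Error: 0.711914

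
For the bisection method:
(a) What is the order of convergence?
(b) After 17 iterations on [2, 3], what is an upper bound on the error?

(a) Bisection has linear (order 1) convergence; the error is halved each step.

(b) Error bound = (b-a)/2^n = (3 - 2)/2^{17}
    = 1/2^{17}

(a) 1 (linear); (b) error ≤ 7.63e-06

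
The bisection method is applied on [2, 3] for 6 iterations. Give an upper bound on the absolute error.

Bisection error bound: |error| ≤ (b-a)/2^n
|error| ≤ (3 - 2)/2^6 = 1/2^6
|error| ≤ 0.0156250000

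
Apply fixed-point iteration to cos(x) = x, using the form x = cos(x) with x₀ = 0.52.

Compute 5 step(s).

Equation: cos(x) = x
Fixed-point form: x = cos(x)
x₀ = 0.52

x_1 = g(0.520000) = 0.867819
x_2 = g(0.867819) = 0.646492
x_3 = g(0.646492) = 0.798202
x_4 = g(0.798202) = 0.697995
x_5 = g(0.697995) = 0.766132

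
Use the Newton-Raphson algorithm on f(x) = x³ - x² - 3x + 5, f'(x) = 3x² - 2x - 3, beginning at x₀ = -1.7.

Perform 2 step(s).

f(x) = x³ - x² - 3x + 5
f'(x) = 3x² - 2x - 3
x₀ = -1.7

Newton-Raphson formula: x_{n+1} = x_n - f(x_n)/f'(x_n)

Iteration 1:
  f(-1.700000) = 2.297000
  f'(-1.700000) = 9.070000
  x_1 = -1.700000 - 2.297000/9.070000 = -1.953252
Iteration 2:
  f(-1.953252) = -0.407477
  f'(-1.953252) = 12.352091
  x_2 = -1.953252 - (-0.407477)/12.352091 = -1.920264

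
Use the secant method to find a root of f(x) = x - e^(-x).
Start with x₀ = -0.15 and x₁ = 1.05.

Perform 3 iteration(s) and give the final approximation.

f(x) = x - e^(-x)
x₀ = -0.15, x₁ = 1.05

Secant formula: x_{n+1} = x_n - f(x_n)(x_n - x_{n-1})/(f(x_n) - f(x_{n-1}))

Iteration 1:
  f(-0.150000) = -1.311834
  f(1.050000) = 0.700062
  x_2 = 1.050000 - 0.700062×(1.050000 - (-0.150000))/(0.700062 - (-1.311834))
       = 0.632446
Iteration 2:
  f(1.050000) = 0.700062
  f(0.632446) = 0.101156
  x_3 = 0.632446 - 0.101156×(0.632446 - 1.050000)/(0.101156 - 0.700062)
       = 0.561921
Iteration 3:
  f(0.632446) = 0.101156
  f(0.561921) = -0.008192
  x_4 = 0.561921 - (-0.008192)×(0.561921 - 0.632446)/(-0.008192 - 0.101156)
       = 0.567204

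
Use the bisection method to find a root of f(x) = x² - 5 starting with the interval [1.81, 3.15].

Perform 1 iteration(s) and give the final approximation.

f(x) = x² - 5
Initial interval: [1.81, 3.15]

Iteration 1:
  c_1 = (1.810000 + 3.150000)/2 = 2.480000
  f(c_1) = f(2.480000) = 1.150400
  f(a) × f(c) < 0, new interval: [1.810000, 2.480000]

After 1 iteration(s), the approximation is c_1 = 2.480000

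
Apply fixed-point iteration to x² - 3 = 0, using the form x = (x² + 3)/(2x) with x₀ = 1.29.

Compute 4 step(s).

Equation: x² - 3 = 0
Fixed-point form: x = (x² + 3)/(2x)
x₀ = 1.29

x_1 = g(1.290000) = 1.807791
x_2 = g(1.807791) = 1.733637
x_3 = g(1.733637) = 1.732052
x_4 = g(1.732052) = 1.732051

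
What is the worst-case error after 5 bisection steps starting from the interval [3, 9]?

Bisection error bound: |error| ≤ (b-a)/2^n
|error| ≤ (9 - 3)/2^5 = 6/2^5
|error| ≤ 0.1875000000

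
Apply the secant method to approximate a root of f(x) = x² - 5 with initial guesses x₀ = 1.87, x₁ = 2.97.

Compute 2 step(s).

f(x) = x² - 5
x₀ = 1.87, x₁ = 2.97

Secant formula: x_{n+1} = x_n - f(x_n)(x_n - x_{n-1})/(f(x_n) - f(x_{n-1}))

Iteration 1:
  f(1.870000) = -1.503100
  f(2.970000) = 3.820900
  x_2 = 2.970000 - 3.820900×(2.970000 - 1.870000)/(3.820900 - (-1.503100))
       = 2.180558
Iteration 2:
  f(2.970000) = 3.820900
  f(2.180558) = -0.245167
  x_3 = 2.180558 - (-0.245167)×(2.180558 - 2.970000)/(-0.245167 - 3.820900)
       = 2.228158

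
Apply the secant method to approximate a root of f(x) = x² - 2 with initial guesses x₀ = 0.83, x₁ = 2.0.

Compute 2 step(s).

f(x) = x² - 2
x₀ = 0.83, x₁ = 2.0

Secant formula: x_{n+1} = x_n - f(x_n)(x_n - x_{n-1})/(f(x_n) - f(x_{n-1}))

Iteration 1:
  f(0.830000) = -1.311100
  f(2.000000) = 2.000000
  x_2 = 2.000000 - 2.000000×(2.000000 - 0.830000)/(2.000000 - (-1.311100))
       = 1.293286
Iteration 2:
  f(2.000000) = 2.000000
  f(1.293286) = -0.327411
  x_3 = 1.293286 - (-0.327411)×(1.293286 - 2.000000)/(-0.327411 - 2.000000)
       = 1.392704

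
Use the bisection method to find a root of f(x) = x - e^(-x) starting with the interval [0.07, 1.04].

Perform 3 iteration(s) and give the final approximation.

f(x) = x - e^(-x)
Initial interval: [0.07, 1.04]

Iteration 1:
  c_1 = (0.070000 + 1.040000)/2 = 0.555000
  f(c_1) = f(0.555000) = -0.019072
  f(a) × f(c) ≥ 0, new interval: [0.555000, 1.040000]
Iteration 2:
  c_2 = (0.555000 + 1.040000)/2 = 0.797500
  f(c_2) = f(0.797500) = 0.347046
  f(a) × f(c) < 0, new interval: [0.555000, 0.797500]
Iteration 3:
  c_3 = (0.555000 + 0.797500)/2 = 0.676250
  f(c_3) = f(0.676250) = 0.167730
  f(a) × f(c) < 0, new interval: [0.555000, 0.676250]

After 3 iteration(s), the approximation is c_3 = 0.676250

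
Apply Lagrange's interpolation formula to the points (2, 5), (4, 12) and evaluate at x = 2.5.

Lagrange interpolation formula:
P(x) = Σ yᵢ × Lᵢ(x)
where Lᵢ(x) = Π_{j≠i} (x - xⱼ)/(xᵢ - xⱼ)

L_0(2.5) = (2.5 - 4)/(2 - 4) = 0.750000
L_1(2.5) = (2.5 - 2)/(4 - 2) = 0.250000

P(2.5) = 5×L_0(2.5) + 12×L_1(2.5)
P(2.5) = 6.750000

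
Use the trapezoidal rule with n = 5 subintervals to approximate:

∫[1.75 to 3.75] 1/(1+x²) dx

f(x) = 1/(1+x²)
a = 1.75, b = 3.75, n = 5
h = (b - a)/n = 0.400000

Trapezoidal rule: (h/2)[f(x₀) + 2f(x₁) + 2f(x₂) + ... + f(xₙ)]

x_0 = 1.7500, f(x_0) = 0.246154, coefficient = 1
x_1 = 2.1500, f(x_1) = 0.177857, coefficient = 2
x_2 = 2.5500, f(x_2) = 0.133289, coefficient = 2
x_3 = 2.9500, f(x_3) = 0.103066, coefficient = 2
x_4 = 3.3500, f(x_4) = 0.081816, coefficient = 2
x_5 = 3.7500, f(x_5) = 0.066390, coefficient = 1

I ≈ (0.400000/2) × 1.304600 = 0.260920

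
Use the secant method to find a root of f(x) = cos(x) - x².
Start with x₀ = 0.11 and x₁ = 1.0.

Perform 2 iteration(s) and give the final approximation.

f(x) = cos(x) - x²
x₀ = 0.11, x₁ = 1.0

Secant formula: x_{n+1} = x_n - f(x_n)(x_n - x_{n-1})/(f(x_n) - f(x_{n-1}))

Iteration 1:
  f(0.110000) = 0.981856
  f(1.000000) = -0.459698
  x_2 = 1.000000 - (-0.459698)×(1.000000 - 0.110000)/(-0.459698 - 0.981856)
       = 0.716188
Iteration 2:
  f(1.000000) = -0.459698
  f(0.716188) = 0.241390
  x_3 = 0.716188 - 0.241390×(0.716188 - 1.000000)/(0.241390 - (-0.459698))
       = 0.813906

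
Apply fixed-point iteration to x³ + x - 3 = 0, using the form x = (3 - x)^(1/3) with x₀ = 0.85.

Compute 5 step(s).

Equation: x³ + x - 3 = 0
Fixed-point form: x = (3 - x)^(1/3)
x₀ = 0.85

x_1 = g(0.850000) = 1.290663
x_2 = g(1.290663) = 1.195664
x_3 = g(1.195664) = 1.217416
x_4 = g(1.217416) = 1.212504
x_5 = g(1.212504) = 1.213617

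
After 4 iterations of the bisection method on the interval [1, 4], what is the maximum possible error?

Bisection error bound: |error| ≤ (b-a)/2^n
|error| ≤ (4 - 1)/2^4 = 3/2^4
|error| ≤ 0.1875000000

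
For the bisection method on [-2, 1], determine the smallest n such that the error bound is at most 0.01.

We need (b-a)/2^n ≤ 0.01
(1 - (-2))/2^n ≤ 0.01
3/2^n ≤ 0.01
2^n ≥ 300
n ≥ log₂(300) = 8.23
n ≥ 9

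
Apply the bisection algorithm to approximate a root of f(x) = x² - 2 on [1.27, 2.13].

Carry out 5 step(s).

f(x) = x² - 2
Initial interval: [1.27, 2.13]

Iteration 1:
  c_1 = (1.270000 + 2.130000)/2 = 1.700000
  f(c_1) = f(1.700000) = 0.890000
  f(a) × f(c) < 0, new interval: [1.270000, 1.700000]
Iteration 2:
  c_2 = (1.270000 + 1.700000)/2 = 1.485000
  f(c_2) = f(1.485000) = 0.205225
  f(a) × f(c) < 0, new interval: [1.270000, 1.485000]
Iteration 3:
  c_3 = (1.270000 + 1.485000)/2 = 1.377500
  f(c_3) = f(1.377500) = -0.102494
  f(a) × f(c) ≥ 0, new interval: [1.377500, 1.485000]
Iteration 4:
  c_4 = (1.377500 + 1.485000)/2 = 1.431250
  f(c_4) = f(1.431250) = 0.048477
  f(a) × f(c) < 0, new interval: [1.377500, 1.431250]
Iteration 5:
  c_5 = (1.377500 + 1.431250)/2 = 1.404375
  f(c_5) = f(1.404375) = -0.027731
  f(a) × f(c) ≥ 0, new interval: [1.404375, 1.431250]

After 5 iteration(s), the approximation is c_5 = 1.404375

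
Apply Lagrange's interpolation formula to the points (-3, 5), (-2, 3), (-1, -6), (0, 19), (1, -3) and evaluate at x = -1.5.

Lagrange interpolation formula:
P(x) = Σ yᵢ × Lᵢ(x)
where Lᵢ(x) = Π_{j≠i} (x - xⱼ)/(xᵢ - xⱼ)

L_0(-1.5) = (-1.5 - (-2))/(-3 - (-2)) × (-1.5 - (-1))/(-3 - (-1)) × (-1.5 - 0)/(-3 - 0) × (-1.5 - 1)/(-3 - 1) = -0.039062
L_1(-1.5) = (-1.5 - (-3))/(-2 - (-3)) × (-1.5 - (-1))/(-2 - (-1)) × (-1.5 - 0)/(-2 - 0) × (-1.5 - 1)/(-2 - 1) = 0.468750
L_2(-1.5) = (-1.5 - (-3))/(-1 - (-3)) × (-1.5 - (-2))/(-1 - (-2)) × (-1.5 - 0)/(-1 - 0) × (-1.5 - 1)/(-1 - 1) = 0.703125
L_3(-1.5) = (-1.5 - (-3))/(0 - (-3)) × (-1.5 - (-2))/(0 - (-2)) × (-1.5 - (-1))/(0 - (-1)) × (-1.5 - 1)/(0 - 1) = -0.156250
L_4(-1.5) = (-1.5 - (-3))/(1 - (-3)) × (-1.5 - (-2))/(1 - (-2)) × (-1.5 - (-1))/(1 - (-1)) × (-1.5 - 0)/(1 - 0) = 0.023438

P(-1.5) = 5×L_0(-1.5) + 3×L_1(-1.5) + (-6)×L_2(-1.5) + 19×L_3(-1.5) + (-3)×L_4(-1.5)
P(-1.5) = -6.046875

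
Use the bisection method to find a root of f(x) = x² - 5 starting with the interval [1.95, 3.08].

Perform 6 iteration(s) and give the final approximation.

f(x) = x² - 5
Initial interval: [1.95, 3.08]

Iteration 1:
  c_1 = (1.950000 + 3.080000)/2 = 2.515000
  f(c_1) = f(2.515000) = 1.325225
  f(a) × f(c) < 0, new interval: [1.950000, 2.515000]
Iteration 2:
  c_2 = (1.950000 + 2.515000)/2 = 2.232500
  f(c_2) = f(2.232500) = -0.015944
  f(a) × f(c) ≥ 0, new interval: [2.232500, 2.515000]
Iteration 3:
  c_3 = (2.232500 + 2.515000)/2 = 2.373750
  f(c_3) = f(2.373750) = 0.634689
  f(a) × f(c) < 0, new interval: [2.232500, 2.373750]
Iteration 4:
  c_4 = (2.232500 + 2.373750)/2 = 2.303125
  f(c_4) = f(2.303125) = 0.304385
  f(a) × f(c) < 0, new interval: [2.232500, 2.303125]
Iteration 5:
  c_5 = (2.232500 + 2.303125)/2 = 2.267812
  f(c_5) = f(2.267812) = 0.142974
  f(a) × f(c) < 0, new interval: [2.232500, 2.267812]
Iteration 6:
  c_6 = (2.232500 + 2.267812)/2 = 2.250156
  f(c_6) = f(2.250156) = 0.063203
  f(a) × f(c) < 0, new interval: [2.232500, 2.250156]

After 6 iteration(s), the approximation is c_6 = 2.250156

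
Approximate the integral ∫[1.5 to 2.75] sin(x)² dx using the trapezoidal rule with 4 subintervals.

f(x) = sin(x)²
a = 1.5, b = 2.75, n = 4
h = (b - a)/n = 0.312500

Trapezoidal rule: (h/2)[f(x₀) + 2f(x₁) + 2f(x₂) + ... + f(xₙ)]

x_0 = 1.5000, f(x_0) = 0.994996, coefficient = 1
x_1 = 1.8125, f(x_1) = 0.942708, coefficient = 2
x_2 = 2.1250, f(x_2) = 0.723044, coefficient = 2
x_3 = 2.4375, f(x_3) = 0.419052, coefficient = 2
x_4 = 2.7500, f(x_4) = 0.145665, coefficient = 1

I ≈ (0.312500/2) × 5.310270 = 0.829730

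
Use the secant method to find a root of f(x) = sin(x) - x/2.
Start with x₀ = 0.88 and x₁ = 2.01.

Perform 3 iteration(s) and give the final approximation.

f(x) = sin(x) - x/2
x₀ = 0.88, x₁ = 2.01

Secant formula: x_{n+1} = x_n - f(x_n)(x_n - x_{n-1})/(f(x_n) - f(x_{n-1}))

Iteration 1:
  f(0.880000) = 0.330739
  f(2.010000) = -0.099909
  x_2 = 2.010000 - (-0.099909)×(2.010000 - 0.880000)/(-0.099909 - 0.330739)
       = 1.747843
Iteration 2:
  f(2.010000) = -0.099909
  f(1.747843) = 0.110447
  x_3 = 1.747843 - 0.110447×(1.747843 - 2.010000)/(0.110447 - (-0.099909))
       = 1.885487
Iteration 3:
  f(1.747843) = 0.110447
  f(1.885487) = 0.008148
  x_4 = 1.885487 - 0.008148×(1.885487 - 1.747843)/(0.008148 - 0.110447)
       = 1.896451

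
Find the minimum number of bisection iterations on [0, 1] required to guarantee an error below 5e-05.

We need (b-a)/2^n ≤ 5e-05
(1 - 0)/2^n ≤ 5e-05
1/2^n ≤ 5e-05
2^n ≥ 20000
n ≥ log₂(20000) = 14.29
n ≥ 15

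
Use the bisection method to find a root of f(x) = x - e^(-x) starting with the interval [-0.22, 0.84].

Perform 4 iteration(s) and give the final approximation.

f(x) = x - e^(-x)
Initial interval: [-0.22, 0.84]

Iteration 1:
  c_1 = (-0.220000 + 0.840000)/2 = 0.310000
  f(c_1) = f(0.310000) = -0.423447
  f(a) × f(c) ≥ 0, new interval: [0.310000, 0.840000]
Iteration 2:
  c_2 = (0.310000 + 0.840000)/2 = 0.575000
  f(c_2) = f(0.575000) = 0.012295
  f(a) × f(c) < 0, new interval: [0.310000, 0.575000]
Iteration 3:
  c_3 = (0.310000 + 0.575000)/2 = 0.442500
  f(c_3) = f(0.442500) = -0.199928
  f(a) × f(c) ≥ 0, new interval: [0.442500, 0.575000]
Iteration 4:
  c_4 = (0.442500 + 0.575000)/2 = 0.508750
  f(c_4) = f(0.508750) = -0.092497
  f(a) × f(c) ≥ 0, new interval: [0.508750, 0.575000]

After 4 iteration(s), the approximation is c_4 = 0.508750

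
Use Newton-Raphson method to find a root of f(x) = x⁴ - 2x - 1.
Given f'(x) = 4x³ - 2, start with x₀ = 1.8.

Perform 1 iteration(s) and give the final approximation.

f(x) = x⁴ - 2x - 1
f'(x) = 4x³ - 2
x₀ = 1.8

Newton-Raphson formula: x_{n+1} = x_n - f(x_n)/f'(x_n)

Iteration 1:
  f(1.800000) = 5.897600
  f'(1.800000) = 21.328000
  x_1 = 1.800000 - 5.897600/21.328000 = 1.523481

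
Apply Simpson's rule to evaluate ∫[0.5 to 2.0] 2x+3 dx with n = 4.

f(x) = 2x+3
a = 0.5, b = 2.0, n = 4
h = (b - a)/n = 0.375000

Simpson's rule: (h/3)[f(x₀) + 4f(x₁) + 2f(x₂) + ... + f(xₙ)]

x_0 = 0.5000, f(x_0) = 4.000000, coefficient = 1
x_1 = 0.8750, f(x_1) = 4.750000, coefficient = 4
x_2 = 1.2500, f(x_2) = 5.500000, coefficient = 2
x_3 = 1.6250, f(x_3) = 6.250000, coefficient = 4
x_4 = 2.0000, f(x_4) = 7.000000, coefficient = 1

I ≈ (0.375000/3) × 66.000000 = 8.250000
Exact value: 8.250000
Error: 0.000000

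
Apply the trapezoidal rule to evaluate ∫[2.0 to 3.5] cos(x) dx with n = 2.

f(x) = cos(x)
a = 2.0, b = 3.5, n = 2
h = (b - a)/n = 0.750000

Trapezoidal rule: (h/2)[f(x₀) + 2f(x₁) + 2f(x₂) + ... + f(xₙ)]

x_0 = 2.0000, f(x_0) = -0.416147, coefficient = 1
x_1 = 2.7500, f(x_1) = -0.924302, coefficient = 2
x_2 = 3.5000, f(x_2) = -0.936457, coefficient = 1

I ≈ (0.750000/2) × -3.201208 = -1.200453
Exact value: -1.260081
Error: 0.059628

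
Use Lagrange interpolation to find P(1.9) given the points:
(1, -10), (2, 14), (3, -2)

Lagrange interpolation formula:
P(x) = Σ yᵢ × Lᵢ(x)
where Lᵢ(x) = Π_{j≠i} (x - xⱼ)/(xᵢ - xⱼ)

L_0(1.9) = (1.9 - 2)/(1 - 2) × (1.9 - 3)/(1 - 3) = 0.055000
L_1(1.9) = (1.9 - 1)/(2 - 1) × (1.9 - 3)/(2 - 3) = 0.990000
L_2(1.9) = (1.9 - 1)/(3 - 1) × (1.9 - 2)/(3 - 2) = -0.045000

P(1.9) = (-10)×L_0(1.9) + 14×L_1(1.9) + (-2)×L_2(1.9)
P(1.9) = 13.400000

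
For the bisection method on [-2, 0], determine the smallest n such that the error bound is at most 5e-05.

We need (b-a)/2^n ≤ 5e-05
(0 - (-2))/2^n ≤ 5e-05
2/2^n ≤ 5e-05
2^n ≥ 40000
n ≥ log₂(40000) = 15.29
n ≥ 16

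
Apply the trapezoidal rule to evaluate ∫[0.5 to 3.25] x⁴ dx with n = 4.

f(x) = x⁴
a = 0.5, b = 3.25, n = 4
h = (b - a)/n = 0.687500

Trapezoidal rule: (h/2)[f(x₀) + 2f(x₁) + 2f(x₂) + ... + f(xₙ)]

x_0 = 0.5000, f(x_0) = 0.062500, coefficient = 1
x_1 = 1.1875, f(x_1) = 1.988541, coefficient = 2
x_2 = 1.8750, f(x_2) = 12.359619, coefficient = 2
x_3 = 2.5625, f(x_3) = 43.117691, coefficient = 2
x_4 = 3.2500, f(x_4) = 111.566406, coefficient = 1

I ≈ (0.687500/2) × 226.560608 = 77.880209
Exact value: 72.511914
Error: 5.368295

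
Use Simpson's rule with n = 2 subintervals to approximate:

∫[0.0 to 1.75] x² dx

f(x) = x²
a = 0.0, b = 1.75, n = 2
h = (b - a)/n = 0.875000

Simpson's rule: (h/3)[f(x₀) + 4f(x₁) + 2f(x₂) + ... + f(xₙ)]

x_0 = 0.0000, f(x_0) = 0.000000, coefficient = 1
x_1 = 0.8750, f(x_1) = 0.765625, coefficient = 4
x_2 = 1.7500, f(x_2) = 3.062500, coefficient = 1

I ≈ (0.875000/3) × 6.125000 = 1.786458
Exact value: 1.786458
Error: 0.000000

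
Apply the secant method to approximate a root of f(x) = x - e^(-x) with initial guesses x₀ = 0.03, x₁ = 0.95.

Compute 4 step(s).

f(x) = x - e^(-x)
x₀ = 0.03, x₁ = 0.95

Secant formula: x_{n+1} = x_n - f(x_n)(x_n - x_{n-1})/(f(x_n) - f(x_{n-1}))

Iteration 1:
  f(0.030000) = -0.940446
  f(0.950000) = 0.563259
  x_2 = 0.950000 - 0.563259×(0.950000 - 0.030000)/(0.563259 - (-0.940446))
       = 0.605386
Iteration 2:
  f(0.950000) = 0.563259
  f(0.605386) = 0.059522
  x_3 = 0.605386 - 0.059522×(0.605386 - 0.950000)/(0.059522 - 0.563259)
       = 0.564666
Iteration 3:
  f(0.605386) = 0.059522
  f(0.564666) = -0.003884
  x_4 = 0.564666 - (-0.003884)×(0.564666 - 0.605386)/(-0.003884 - 0.059522)
       = 0.567160
Iteration 4:
  f(0.564666) = -0.003884
  f(0.567160) = 0.000027
  x_5 = 0.567160 - 0.000027×(0.567160 - 0.564666)/(0.000027 - (-0.003884))
       = 0.567143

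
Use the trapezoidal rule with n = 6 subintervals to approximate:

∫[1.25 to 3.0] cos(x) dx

f(x) = cos(x)
a = 1.25, b = 3.0, n = 6
h = (b - a)/n = 0.291667

Trapezoidal rule: (h/2)[f(x₀) + 2f(x₁) + 2f(x₂) + ... + f(xₙ)]

x_0 = 1.2500, f(x_0) = 0.315322, coefficient = 1
x_1 = 1.5417, f(x_1) = 0.029126, coefficient = 2
x_2 = 1.8333, f(x_2) = -0.259531, coefficient = 2
x_3 = 2.1250, f(x_3) = -0.526266, coefficient = 2
x_4 = 2.4167, f(x_4) = -0.748549, coefficient = 2
x_5 = 2.7083, f(x_5) = -0.907602, coefficient = 2
x_6 = 3.0000, f(x_6) = -0.989992, coefficient = 1

I ≈ (0.291667/2) × -5.500316 = -0.802129
Exact value: -0.807865
Error: 0.005735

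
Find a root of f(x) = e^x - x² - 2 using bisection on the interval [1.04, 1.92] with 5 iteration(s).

f(x) = e^x - x² - 2
Initial interval: [1.04, 1.92]

Iteration 1:
  c_1 = (1.040000 + 1.920000)/2 = 1.480000
  f(c_1) = f(1.480000) = 0.202546
  f(a) × f(c) < 0, new interval: [1.040000, 1.480000]
Iteration 2:
  c_2 = (1.040000 + 1.480000)/2 = 1.260000
  f(c_2) = f(1.260000) = -0.062179
  f(a) × f(c) ≥ 0, new interval: [1.260000, 1.480000]
Iteration 3:
  c_3 = (1.260000 + 1.480000)/2 = 1.370000
  f(c_3) = f(1.370000) = 0.058451
  f(a) × f(c) < 0, new interval: [1.260000, 1.370000]
Iteration 4:
  c_4 = (1.260000 + 1.370000)/2 = 1.315000
  f(c_4) = f(1.315000) = -0.004474
  f(a) × f(c) ≥ 0, new interval: [1.315000, 1.370000]
Iteration 5:
  c_5 = (1.315000 + 1.370000)/2 = 1.342500
  f(c_5) = f(1.342500) = 0.026297
  f(a) × f(c) < 0, new interval: [1.315000, 1.342500]

After 5 iteration(s), the approximation is c_5 = 1.342500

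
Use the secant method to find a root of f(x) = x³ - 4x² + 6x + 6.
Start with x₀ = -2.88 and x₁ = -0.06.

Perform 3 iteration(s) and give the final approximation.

f(x) = x³ - 4x² + 6x + 6
x₀ = -2.88, x₁ = -0.06

Secant formula: x_{n+1} = x_n - f(x_n)(x_n - x_{n-1})/(f(x_n) - f(x_{n-1}))

Iteration 1:
  f(-2.880000) = -68.345472
  f(-0.060000) = 5.625384
  x_2 = -0.060000 - 5.625384×(-0.060000 - (-2.880000))/(5.625384 - (-68.345472))
       = -0.274457
Iteration 2:
  f(-0.060000) = 5.625384
  f(-0.274457) = 4.031276
  x_3 = -0.274457 - 4.031276×(-0.274457 - (-0.060000))/(4.031276 - 5.625384)
       = -0.816789
Iteration 3:
  f(-0.274457) = 4.031276
  f(-0.816789) = -2.114232
  x_4 = -0.816789 - (-2.114232)×(-0.816789 - (-0.274457))/(-2.114232 - 4.031276)
       = -0.630211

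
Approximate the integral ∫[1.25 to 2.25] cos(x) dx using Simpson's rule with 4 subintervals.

f(x) = cos(x)
a = 1.25, b = 2.25, n = 4
h = (b - a)/n = 0.250000

Simpson's rule: (h/3)[f(x₀) + 4f(x₁) + 2f(x₂) + ... + f(xₙ)]

x_0 = 1.2500, f(x_0) = 0.315322, coefficient = 1
x_1 = 1.5000, f(x_1) = 0.070737, coefficient = 4
x_2 = 1.7500, f(x_2) = -0.178246, coefficient = 2
x_3 = 2.0000, f(x_3) = -0.416147, coefficient = 4
x_4 = 2.2500, f(x_4) = -0.628174, coefficient = 1

I ≈ (0.250000/3) × -2.050982 = -0.170915
Exact value: -0.170911
Error: 0.000004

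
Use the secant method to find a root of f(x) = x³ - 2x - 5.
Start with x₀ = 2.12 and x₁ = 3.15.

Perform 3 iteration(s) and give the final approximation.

f(x) = x³ - 2x - 5
x₀ = 2.12, x₁ = 3.15

Secant formula: x_{n+1} = x_n - f(x_n)(x_n - x_{n-1})/(f(x_n) - f(x_{n-1}))

Iteration 1:
  f(2.120000) = 0.288128
  f(3.150000) = 19.955875
  x_2 = 3.150000 - 19.955875×(3.150000 - 2.120000)/(19.955875 - 0.288128)
       = 2.104911
Iteration 2:
  f(3.150000) = 19.955875
  f(2.104911) = 0.116300
  x_3 = 2.104911 - 0.116300×(2.104911 - 3.150000)/(0.116300 - 19.955875)
       = 2.098784
Iteration 3:
  f(2.104911) = 0.116300
  f(2.098784) = 0.047358
  x_4 = 2.098784 - 0.047358×(2.098784 - 2.104911)/(0.047358 - 0.116300)
       = 2.094576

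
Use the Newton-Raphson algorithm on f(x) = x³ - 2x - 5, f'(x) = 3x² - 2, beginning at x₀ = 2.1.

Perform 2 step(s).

f(x) = x³ - 2x - 5
f'(x) = 3x² - 2
x₀ = 2.1

Newton-Raphson formula: x_{n+1} = x_n - f(x_n)/f'(x_n)

Iteration 1:
  f(2.100000) = 0.061000
  f'(2.100000) = 11.230000
  x_1 = 2.100000 - 0.061000/11.230000 = 2.094568
Iteration 2:
  f(2.094568) = 0.000186
  f'(2.094568) = 11.161647
  x_2 = 2.094568 - 0.000186/11.161647 = 2.094551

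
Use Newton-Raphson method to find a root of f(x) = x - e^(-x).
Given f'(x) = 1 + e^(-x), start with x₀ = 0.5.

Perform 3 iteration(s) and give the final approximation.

f(x) = x - e^(-x)
f'(x) = 1 + e^(-x)
x₀ = 0.5

Newton-Raphson formula: x_{n+1} = x_n - f(x_n)/f'(x_n)

Iteration 1:
  f(0.500000) = -0.106531
  f'(0.500000) = 1.606531
  x_1 = 0.500000 - (-0.106531)/1.606531 = 0.566311
Iteration 2:
  f(0.566311) = -0.001305
  f'(0.566311) = 1.567616
  x_2 = 0.566311 - (-0.001305)/1.567616 = 0.567143
Iteration 3:
  f(0.567143) = 0.000000
  f'(0.567143) = 1.567143
  x_3 = 0.567143 - 0.000000/1.567143 = 0.567143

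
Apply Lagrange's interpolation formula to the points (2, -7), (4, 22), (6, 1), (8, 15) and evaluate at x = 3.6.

Lagrange interpolation formula:
P(x) = Σ yᵢ × Lᵢ(x)
where Lᵢ(x) = Π_{j≠i} (x - xⱼ)/(xᵢ - xⱼ)

L_0(3.6) = (3.6 - 4)/(2 - 4) × (3.6 - 6)/(2 - 6) × (3.6 - 8)/(2 - 8) = 0.088000
L_1(3.6) = (3.6 - 2)/(4 - 2) × (3.6 - 6)/(4 - 6) × (3.6 - 8)/(4 - 8) = 1.056000
L_2(3.6) = (3.6 - 2)/(6 - 2) × (3.6 - 4)/(6 - 4) × (3.6 - 8)/(6 - 8) = -0.176000
L_3(3.6) = (3.6 - 2)/(8 - 2) × (3.6 - 4)/(8 - 4) × (3.6 - 6)/(8 - 6) = 0.032000

P(3.6) = (-7)×L_0(3.6) + 22×L_1(3.6) + 1×L_2(3.6) + 15×L_3(3.6)
P(3.6) = 22.920000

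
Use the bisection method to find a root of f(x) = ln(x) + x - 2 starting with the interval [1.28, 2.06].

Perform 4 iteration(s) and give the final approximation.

f(x) = ln(x) + x - 2
Initial interval: [1.28, 2.06]

Iteration 1:
  c_1 = (1.280000 + 2.060000)/2 = 1.670000
  f(c_1) = f(1.670000) = 0.182824
  f(a) × f(c) < 0, new interval: [1.280000, 1.670000]
Iteration 2:
  c_2 = (1.280000 + 1.670000)/2 = 1.475000
  f(c_2) = f(1.475000) = -0.136342
  f(a) × f(c) ≥ 0, new interval: [1.475000, 1.670000]
Iteration 3:
  c_3 = (1.475000 + 1.670000)/2 = 1.572500
  f(c_3) = f(1.572500) = 0.025167
  f(a) × f(c) < 0, new interval: [1.475000, 1.572500]
Iteration 4:
  c_4 = (1.475000 + 1.572500)/2 = 1.523750
  f(c_4) = f(1.523750) = -0.055076
  f(a) × f(c) ≥ 0, new interval: [1.523750, 1.572500]

After 4 iteration(s), the approximation is c_4 = 1.523750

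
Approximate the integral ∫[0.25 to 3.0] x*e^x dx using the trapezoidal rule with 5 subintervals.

f(x) = x*e^x
a = 0.25, b = 3.0, n = 5
h = (b - a)/n = 0.550000

Trapezoidal rule: (h/2)[f(x₀) + 2f(x₁) + 2f(x₂) + ... + f(xₙ)]

x_0 = 0.2500, f(x_0) = 0.321006, coefficient = 1
x_1 = 0.8000, f(x_1) = 1.780433, coefficient = 2
x_2 = 1.3500, f(x_2) = 5.207524, coefficient = 2
x_3 = 1.9000, f(x_3) = 12.703199, coefficient = 2
x_4 = 2.4500, f(x_4) = 28.391449, coefficient = 2
x_5 = 3.0000, f(x_5) = 60.256611, coefficient = 1

I ≈ (0.550000/2) × 156.742829 = 43.104278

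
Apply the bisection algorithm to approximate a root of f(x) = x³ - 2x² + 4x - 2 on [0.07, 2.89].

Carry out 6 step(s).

f(x) = x³ - 2x² + 4x - 2
Initial interval: [0.07, 2.89]

Iteration 1:
  c_1 = (0.070000 + 2.890000)/2 = 1.480000
  f(c_1) = f(1.480000) = 2.780992
  f(a) × f(c) < 0, new interval: [0.070000, 1.480000]
Iteration 2:
  c_2 = (0.070000 + 1.480000)/2 = 0.775000
  f(c_2) = f(0.775000) = 0.364234
  f(a) × f(c) < 0, new interval: [0.070000, 0.775000]
Iteration 3:
  c_3 = (0.070000 + 0.775000)/2 = 0.422500
  f(c_3) = f(0.422500) = -0.591594
  f(a) × f(c) ≥ 0, new interval: [0.422500, 0.775000]
Iteration 4:
  c_4 = (0.422500 + 0.775000)/2 = 0.598750
  f(c_4) = f(0.598750) = -0.107350
  f(a) × f(c) ≥ 0, new interval: [0.598750, 0.775000]
Iteration 5:
  c_5 = (0.598750 + 0.775000)/2 = 0.686875
  f(c_5) = f(0.686875) = 0.127971
  f(a) × f(c) < 0, new interval: [0.598750, 0.686875]
Iteration 6:
  c_6 = (0.598750 + 0.686875)/2 = 0.642813
  f(c_6) = f(0.642813) = 0.010449
  f(a) × f(c) < 0, new interval: [0.598750, 0.642813]

After 6 iteration(s), the approximation is c_6 = 0.642813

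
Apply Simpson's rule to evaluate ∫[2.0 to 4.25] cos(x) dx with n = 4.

f(x) = cos(x)
a = 2.0, b = 4.25, n = 4
h = (b - a)/n = 0.562500

Simpson's rule: (h/3)[f(x₀) + 4f(x₁) + 2f(x₂) + ... + f(xₙ)]

x_0 = 2.0000, f(x_0) = -0.416147, coefficient = 1
x_1 = 2.5625, f(x_1) = -0.836960, coefficient = 4
x_2 = 3.1250, f(x_2) = -0.999862, coefficient = 2
x_3 = 3.6875, f(x_3) = -0.854657, coefficient = 4
x_4 = 4.2500, f(x_4) = -0.446087, coefficient = 1

I ≈ (0.562500/3) × -9.628423 = -1.805329
Exact value: -1.804287
Error: 0.001043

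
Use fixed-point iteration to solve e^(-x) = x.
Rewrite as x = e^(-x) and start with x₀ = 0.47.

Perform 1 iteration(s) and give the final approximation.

Equation: e^(-x) = x
Fixed-point form: x = e^(-x)
x₀ = 0.47

x_1 = g(0.470000) = 0.625002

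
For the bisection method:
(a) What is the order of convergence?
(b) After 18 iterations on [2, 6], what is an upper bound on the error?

(a) Bisection has linear (order 1) convergence; the error is halved each step.

(b) Error bound = (b-a)/2^n = (6 - 2)/2^{18}
    = 4/2^{18}

(a) 1 (linear); (b) error ≤ 1.53e-05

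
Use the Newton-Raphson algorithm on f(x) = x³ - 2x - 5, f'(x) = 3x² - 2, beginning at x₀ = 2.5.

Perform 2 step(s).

f(x) = x³ - 2x - 5
f'(x) = 3x² - 2
x₀ = 2.5

Newton-Raphson formula: x_{n+1} = x_n - f(x_n)/f'(x_n)

Iteration 1:
  f(2.500000) = 5.625000
  f'(2.500000) = 16.750000
  x_1 = 2.500000 - 5.625000/16.750000 = 2.164179
Iteration 2:
  f(2.164179) = 0.807945
  f'(2.164179) = 12.051014
  x_2 = 2.164179 - 0.807945/12.051014 = 2.097135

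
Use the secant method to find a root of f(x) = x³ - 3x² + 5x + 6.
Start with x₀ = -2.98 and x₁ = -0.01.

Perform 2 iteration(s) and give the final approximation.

f(x) = x³ - 3x² + 5x + 6
x₀ = -2.98, x₁ = -0.01

Secant formula: x_{n+1} = x_n - f(x_n)(x_n - x_{n-1})/(f(x_n) - f(x_{n-1}))

Iteration 1:
  f(-2.980000) = -62.004792
  f(-0.010000) = 5.949699
  x_2 = -0.010000 - 5.949699×(-0.010000 - (-2.980000))/(5.949699 - (-62.004792))
       = -0.270036
Iteration 2:
  f(-0.010000) = 5.949699
  f(-0.270036) = 4.411372
  x_3 = -0.270036 - 4.411372×(-0.270036 - (-0.010000))/(4.411372 - 5.949699)
       = -1.015726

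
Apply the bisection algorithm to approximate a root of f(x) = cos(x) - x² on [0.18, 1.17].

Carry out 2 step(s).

f(x) = cos(x) - x²
Initial interval: [0.18, 1.17]

Iteration 1:
  c_1 = (0.180000 + 1.170000)/2 = 0.675000
  f(c_1) = f(0.675000) = 0.325082
  f(a) × f(c) ≥ 0, new interval: [0.675000, 1.170000]
Iteration 2:
  c_2 = (0.675000 + 1.170000)/2 = 0.922500
  f(c_2) = f(0.922500) = -0.247177
  f(a) × f(c) < 0, new interval: [0.675000, 0.922500]

After 2 iteration(s), the approximation is c_2 = 0.922500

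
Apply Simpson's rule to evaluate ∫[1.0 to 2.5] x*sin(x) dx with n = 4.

f(x) = x*sin(x)
a = 1.0, b = 2.5, n = 4
h = (b - a)/n = 0.375000

Simpson's rule: (h/3)[f(x₀) + 4f(x₁) + 2f(x₂) + ... + f(xₙ)]

x_0 = 1.0000, f(x_0) = 0.841471, coefficient = 1
x_1 = 1.3750, f(x_1) = 1.348728, coefficient = 4
x_2 = 1.7500, f(x_2) = 1.721975, coefficient = 2
x_3 = 2.1250, f(x_3) = 1.806930, coefficient = 4
x_4 = 2.5000, f(x_4) = 1.496180, coefficient = 1

I ≈ (0.375000/3) × 18.404232 = 2.300529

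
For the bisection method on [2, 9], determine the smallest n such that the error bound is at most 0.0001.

We need (b-a)/2^n ≤ 0.0001
(9 - 2)/2^n ≤ 0.0001
7/2^n ≤ 0.0001
2^n ≥ 70000
n ≥ log₂(70000) = 16.10
n ≥ 17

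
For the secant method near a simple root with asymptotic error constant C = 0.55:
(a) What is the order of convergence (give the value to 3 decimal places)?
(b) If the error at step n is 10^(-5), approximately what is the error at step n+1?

(a) Secant method has superlinear convergence with order φ = (1+√5)/2 ≈ 1.618.
    This means |e_{n+1}| ≈ C|e_n|^1.618.

(b) With |e_n| = 10^(-5) and C = 0.55:
    |e_{n+1}| ≈ 0.55 × (10^(-5))^1.618 = 0.55 × 10^(-8.09)

(a) ≈ 1.618 (golden ratio); (b) |e_{n+1}| ≈ 4.469e-09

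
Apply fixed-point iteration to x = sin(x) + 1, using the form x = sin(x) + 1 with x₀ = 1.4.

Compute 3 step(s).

Equation: x = sin(x) + 1
Fixed-point form: x = sin(x) + 1
x₀ = 1.4

x_1 = g(1.400000) = 1.985450
x_2 = g(1.985450) = 1.915256
x_3 = g(1.915256) = 1.941258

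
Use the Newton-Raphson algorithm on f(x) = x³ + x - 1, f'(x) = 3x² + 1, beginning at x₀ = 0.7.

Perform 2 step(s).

f(x) = x³ + x - 1
f'(x) = 3x² + 1
x₀ = 0.7

Newton-Raphson formula: x_{n+1} = x_n - f(x_n)/f'(x_n)

Iteration 1:
  f(0.700000) = 0.043000
  f'(0.700000) = 2.470000
  x_1 = 0.700000 - 0.043000/2.470000 = 0.682591
Iteration 2:
  f(0.682591) = 0.000631
  f'(0.682591) = 2.397792
  x_2 = 0.682591 - 0.000631/2.397792 = 0.682328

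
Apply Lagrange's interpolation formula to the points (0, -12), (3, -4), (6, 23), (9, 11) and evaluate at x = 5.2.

Lagrange interpolation formula:
P(x) = Σ yᵢ × Lᵢ(x)
where Lᵢ(x) = Π_{j≠i} (x - xⱼ)/(xᵢ - xⱼ)

L_0(5.2) = (5.2 - 3)/(0 - 3) × (5.2 - 6)/(0 - 6) × (5.2 - 9)/(0 - 9) = -0.041284
L_1(5.2) = (5.2 - 0)/(3 - 0) × (5.2 - 6)/(3 - 6) × (5.2 - 9)/(3 - 9) = 0.292741
L_2(5.2) = (5.2 - 0)/(6 - 0) × (5.2 - 3)/(6 - 3) × (5.2 - 9)/(6 - 9) = 0.805037
L_3(5.2) = (5.2 - 0)/(9 - 0) × (5.2 - 3)/(9 - 3) × (5.2 - 6)/(9 - 6) = -0.056494

P(5.2) = (-12)×L_0(5.2) + (-4)×L_1(5.2) + 23×L_2(5.2) + 11×L_3(5.2)
P(5.2) = 17.218864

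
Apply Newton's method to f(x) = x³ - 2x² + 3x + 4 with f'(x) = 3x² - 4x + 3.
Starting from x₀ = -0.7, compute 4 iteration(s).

f(x) = x³ - 2x² + 3x + 4
f'(x) = 3x² - 4x + 3
x₀ = -0.7

Newton-Raphson formula: x_{n+1} = x_n - f(x_n)/f'(x_n)

Iteration 1:
  f(-0.700000) = 0.577000
  f'(-0.700000) = 7.270000
  x_1 = -0.700000 - 0.577000/7.270000 = -0.779367
Iteration 2:
  f(-0.779367) = -0.026327
  f'(-0.779367) = 7.939709
  x_2 = -0.779367 - (-0.026327)/7.939709 = -0.776051
Iteration 3:
  f(-0.776051) = -0.000048
  f'(-0.776051) = 7.910973
  x_3 = -0.776051 - (-0.000048)/7.910973 = -0.776045
Iteration 4:
  f(-0.776045) = 0.000000
  f'(-0.776045) = 7.910921
  x_4 = -0.776045 - 0.000000/7.910921 = -0.776045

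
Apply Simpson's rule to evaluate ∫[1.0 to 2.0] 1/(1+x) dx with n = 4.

f(x) = 1/(1+x)
a = 1.0, b = 2.0, n = 4
h = (b - a)/n = 0.250000

Simpson's rule: (h/3)[f(x₀) + 4f(x₁) + 2f(x₂) + ... + f(xₙ)]

x_0 = 1.0000, f(x_0) = 0.500000, coefficient = 1
x_1 = 1.2500, f(x_1) = 0.444444, coefficient = 4
x_2 = 1.5000, f(x_2) = 0.400000, coefficient = 2
x_3 = 1.7500, f(x_3) = 0.363636, coefficient = 4
x_4 = 2.0000, f(x_4) = 0.333333, coefficient = 1

I ≈ (0.250000/3) × 4.865657 = 0.405471
Exact value: 0.405465
Error: 0.000006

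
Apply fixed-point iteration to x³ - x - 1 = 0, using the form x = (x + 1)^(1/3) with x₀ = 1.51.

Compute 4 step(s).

Equation: x³ - x - 1 = 0
Fixed-point form: x = (x + 1)^(1/3)
x₀ = 1.51

x_1 = g(1.510000) = 1.359016
x_2 = g(1.359016) = 1.331201
x_3 = g(1.331201) = 1.325948
x_4 = g(1.325948) = 1.324952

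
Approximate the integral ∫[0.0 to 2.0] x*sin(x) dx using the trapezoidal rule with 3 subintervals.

f(x) = x*sin(x)
a = 0.0, b = 2.0, n = 3
h = (b - a)/n = 0.666667

Trapezoidal rule: (h/2)[f(x₀) + 2f(x₁) + 2f(x₂) + ... + f(xₙ)]

x_0 = 0.0000, f(x_0) = 0.000000, coefficient = 1
x_1 = 0.6667, f(x_1) = 0.412247, coefficient = 2
x_2 = 1.3333, f(x_2) = 1.295917, coefficient = 2
x_3 = 2.0000, f(x_3) = 1.818595, coefficient = 1

I ≈ (0.666667/2) × 5.234922 = 1.744974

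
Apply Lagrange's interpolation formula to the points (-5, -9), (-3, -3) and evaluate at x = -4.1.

Lagrange interpolation formula:
P(x) = Σ yᵢ × Lᵢ(x)
where Lᵢ(x) = Π_{j≠i} (x - xⱼ)/(xᵢ - xⱼ)

L_0(-4.1) = (-4.1 - (-3))/(-5 - (-3)) = 0.550000
L_1(-4.1) = (-4.1 - (-5))/(-3 - (-5)) = 0.450000

P(-4.1) = (-9)×L_0(-4.1) + (-3)×L_1(-4.1)
P(-4.1) = -6.300000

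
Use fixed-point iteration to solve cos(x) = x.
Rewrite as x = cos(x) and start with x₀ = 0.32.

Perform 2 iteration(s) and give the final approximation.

Equation: cos(x) = x
Fixed-point form: x = cos(x)
x₀ = 0.32

x_1 = g(0.320000) = 0.949235
x_2 = g(0.949235) = 0.582305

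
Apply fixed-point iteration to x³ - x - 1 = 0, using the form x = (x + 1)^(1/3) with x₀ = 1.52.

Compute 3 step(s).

Equation: x³ - x - 1 = 0
Fixed-point form: x = (x + 1)^(1/3)
x₀ = 1.52

x_1 = g(1.520000) = 1.360818
x_2 = g(1.360818) = 1.331540
x_3 = g(1.331540) = 1.326013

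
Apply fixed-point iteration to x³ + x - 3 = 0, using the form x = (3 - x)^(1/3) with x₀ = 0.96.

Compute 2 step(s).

Equation: x³ + x - 3 = 0
Fixed-point form: x = (3 - x)^(1/3)
x₀ = 0.96

x_1 = g(0.960000) = 1.268265
x_2 = g(1.268265) = 1.200864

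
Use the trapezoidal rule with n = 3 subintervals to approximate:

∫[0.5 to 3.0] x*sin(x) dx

f(x) = x*sin(x)
a = 0.5, b = 3.0, n = 3
h = (b - a)/n = 0.833333

Trapezoidal rule: (h/2)[f(x₀) + 2f(x₁) + 2f(x₂) + ... + f(xₙ)]

x_0 = 0.5000, f(x_0) = 0.239713, coefficient = 1
x_1 = 1.3333, f(x_1) = 1.295917, coefficient = 2
x_2 = 2.1667, f(x_2) = 1.793264, coefficient = 2
x_3 = 3.0000, f(x_3) = 0.423360, coefficient = 1

I ≈ (0.833333/2) × 6.841435 = 2.850598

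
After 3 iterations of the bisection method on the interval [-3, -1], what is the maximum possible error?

Bisection error bound: |error| ≤ (b-a)/2^n
|error| ≤ (-1 - (-3))/2^3 = 2/2^3
|error| ≤ 0.2500000000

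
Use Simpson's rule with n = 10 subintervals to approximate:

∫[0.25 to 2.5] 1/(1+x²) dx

f(x) = 1/(1+x²)
a = 0.25, b = 2.5, n = 10
h = (b - a)/n = 0.225000

Simpson's rule: (h/3)[f(x₀) + 4f(x₁) + 2f(x₂) + ... + f(xₙ)]

x_0 = 0.2500, f(x_0) = 0.941176, coefficient = 1
x_1 = 0.4750, f(x_1) = 0.815910, coefficient = 4
x_2 = 0.7000, f(x_2) = 0.671141, coefficient = 2
x_3 = 0.9250, f(x_3) = 0.538902, coefficient = 4
x_4 = 1.1500, f(x_4) = 0.430571, coefficient = 2
x_5 = 1.3750, f(x_5) = 0.345946, coefficient = 4
x_6 = 1.6000, f(x_6) = 0.280899, coefficient = 2
x_7 = 1.8250, f(x_7) = 0.230914, coefficient = 4
x_8 = 2.0500, f(x_8) = 0.192215, coefficient = 2
x_9 = 2.2750, f(x_9) = 0.161927, coefficient = 4
x_10 = 2.5000, f(x_10) = 0.137931, coefficient = 1

I ≈ (0.225000/3) × 12.603153 = 0.945237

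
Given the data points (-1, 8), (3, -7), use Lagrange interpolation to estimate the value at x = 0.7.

Lagrange interpolation formula:
P(x) = Σ yᵢ × Lᵢ(x)
where Lᵢ(x) = Π_{j≠i} (x - xⱼ)/(xᵢ - xⱼ)

L_0(0.7) = (0.7 - 3)/(-1 - 3) = 0.575000
L_1(0.7) = (0.7 - (-1))/(3 - (-1)) = 0.425000

P(0.7) = 8×L_0(0.7) + (-7)×L_1(0.7)
P(0.7) = 1.625000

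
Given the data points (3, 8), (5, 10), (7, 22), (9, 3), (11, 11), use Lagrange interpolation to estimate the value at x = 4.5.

Lagrange interpolation formula:
P(x) = Σ yᵢ × Lᵢ(x)
where Lᵢ(x) = Π_{j≠i} (x - xⱼ)/(xᵢ - xⱼ)

L_0(4.5) = (4.5 - 5)/(3 - 5) × (4.5 - 7)/(3 - 7) × (4.5 - 9)/(3 - 9) × (4.5 - 11)/(3 - 11) = 0.095215
L_1(4.5) = (4.5 - 3)/(5 - 3) × (4.5 - 7)/(5 - 7) × (4.5 - 9)/(5 - 9) × (4.5 - 11)/(5 - 11) = 1.142578
L_2(4.5) = (4.5 - 3)/(7 - 3) × (4.5 - 5)/(7 - 5) × (4.5 - 9)/(7 - 9) × (4.5 - 11)/(7 - 11) = -0.342773
L_3(4.5) = (4.5 - 3)/(9 - 3) × (4.5 - 5)/(9 - 5) × (4.5 - 7)/(9 - 7) × (4.5 - 11)/(9 - 11) = 0.126953
L_4(4.5) = (4.5 - 3)/(11 - 3) × (4.5 - 5)/(11 - 5) × (4.5 - 7)/(11 - 7) × (4.5 - 9)/(11 - 9) = -0.021973

P(4.5) = 8×L_0(4.5) + 10×L_1(4.5) + 22×L_2(4.5) + 3×L_3(4.5) + 11×L_4(4.5)
P(4.5) = 4.785645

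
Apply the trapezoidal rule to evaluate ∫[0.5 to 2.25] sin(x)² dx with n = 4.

f(x) = sin(x)²
a = 0.5, b = 2.25, n = 4
h = (b - a)/n = 0.437500

Trapezoidal rule: (h/2)[f(x₀) + 2f(x₁) + 2f(x₂) + ... + f(xₙ)]

x_0 = 0.5000, f(x_0) = 0.229849, coefficient = 1
x_1 = 0.9375, f(x_1) = 0.649767, coefficient = 2
x_2 = 1.3750, f(x_2) = 0.962151, coefficient = 2
x_3 = 1.8125, f(x_3) = 0.942708, coefficient = 2
x_4 = 2.2500, f(x_4) = 0.605398, coefficient = 1

I ≈ (0.437500/2) × 5.944499 = 1.300359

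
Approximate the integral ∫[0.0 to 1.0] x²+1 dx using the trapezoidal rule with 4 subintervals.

f(x) = x²+1
a = 0.0, b = 1.0, n = 4
h = (b - a)/n = 0.250000

Trapezoidal rule: (h/2)[f(x₀) + 2f(x₁) + 2f(x₂) + ... + f(xₙ)]

x_0 = 0.0000, f(x_0) = 1.000000, coefficient = 1
x_1 = 0.2500, f(x_1) = 1.062500, coefficient = 2
x_2 = 0.5000, f(x_2) = 1.250000, coefficient = 2
x_3 = 0.7500, f(x_3) = 1.562500, coefficient = 2
x_4 = 1.0000, f(x_4) = 2.000000, coefficient = 1

I ≈ (0.250000/2) × 10.750000 = 1.343750
Exact value: 1.333333
Error: 0.010417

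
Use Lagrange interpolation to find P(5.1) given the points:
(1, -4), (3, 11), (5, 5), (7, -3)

Lagrange interpolation formula:
P(x) = Σ yᵢ × Lᵢ(x)
where Lᵢ(x) = Π_{j≠i} (x - xⱼ)/(xᵢ - xⱼ)

L_0(5.1) = (5.1 - 3)/(1 - 3) × (5.1 - 5)/(1 - 5) × (5.1 - 7)/(1 - 7) = 0.008312
L_1(5.1) = (5.1 - 1)/(3 - 1) × (5.1 - 5)/(3 - 5) × (5.1 - 7)/(3 - 7) = -0.048687
L_2(5.1) = (5.1 - 1)/(5 - 1) × (5.1 - 3)/(5 - 3) × (5.1 - 7)/(5 - 7) = 1.022437
L_3(5.1) = (5.1 - 1)/(7 - 1) × (5.1 - 3)/(7 - 3) × (5.1 - 5)/(7 - 5) = 0.017937

P(5.1) = (-4)×L_0(5.1) + 11×L_1(5.1) + 5×L_2(5.1) + (-3)×L_3(5.1)
P(5.1) = 4.489563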